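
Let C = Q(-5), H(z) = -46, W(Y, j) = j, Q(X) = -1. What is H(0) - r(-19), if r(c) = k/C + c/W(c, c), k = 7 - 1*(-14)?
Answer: -26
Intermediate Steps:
k = 21 (k = 7 + 14 = 21)
C = -1
r(c) = -20 (r(c) = 21/(-1) + c/c = 21*(-1) + 1 = -21 + 1 = -20)
H(0) - r(-19) = -46 - 1*(-20) = -46 + 20 = -26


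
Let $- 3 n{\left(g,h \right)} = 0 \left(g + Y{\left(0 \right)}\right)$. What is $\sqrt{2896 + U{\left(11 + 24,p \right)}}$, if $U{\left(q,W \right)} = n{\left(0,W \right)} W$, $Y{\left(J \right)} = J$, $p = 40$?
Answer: $4 \sqrt{181} \approx 53.815$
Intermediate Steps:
$n{\left(g,h \right)} = 0$ ($n{\left(g,h \right)} = - \frac{0 \left(g + 0\right)}{3} = - \frac{0 g}{3} = \left(- \frac{1}{3}\right) 0 = 0$)
$U{\left(q,W \right)} = 0$ ($U{\left(q,W \right)} = 0 W = 0$)
$\sqrt{2896 + U{\left(11 + 24,p \right)}} = \sqrt{2896 + 0} = \sqrt{2896} = 4 \sqrt{181}$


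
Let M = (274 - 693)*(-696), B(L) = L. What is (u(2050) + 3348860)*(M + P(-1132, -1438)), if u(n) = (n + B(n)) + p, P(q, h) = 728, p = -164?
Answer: 980196616192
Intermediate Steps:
M = 291624 (M = -419*(-696) = 291624)
u(n) = -164 + 2*n (u(n) = (n + n) - 164 = 2*n - 164 = -164 + 2*n)
(u(2050) + 3348860)*(M + P(-1132, -1438)) = ((-164 + 2*2050) + 3348860)*(291624 + 728) = ((-164 + 4100) + 3348860)*292352 = (3936 + 3348860)*292352 = 3352796*292352 = 980196616192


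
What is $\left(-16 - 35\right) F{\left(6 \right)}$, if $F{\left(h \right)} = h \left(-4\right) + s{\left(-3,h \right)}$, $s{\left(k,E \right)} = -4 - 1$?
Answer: $1479$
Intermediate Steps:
$s{\left(k,E \right)} = -5$
$F{\left(h \right)} = -5 - 4 h$ ($F{\left(h \right)} = h \left(-4\right) - 5 = - 4 h - 5 = -5 - 4 h$)
$\left(-16 - 35\right) F{\left(6 \right)} = \left(-16 - 35\right) \left(-5 - 24\right) = - 51 \left(-5 - 24\right) = \left(-51\right) \left(-29\right) = 1479$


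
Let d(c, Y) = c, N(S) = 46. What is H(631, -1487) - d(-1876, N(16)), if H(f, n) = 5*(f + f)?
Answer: 8186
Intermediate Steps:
H(f, n) = 10*f (H(f, n) = 5*(2*f) = 10*f)
H(631, -1487) - d(-1876, N(16)) = 10*631 - 1*(-1876) = 6310 + 1876 = 8186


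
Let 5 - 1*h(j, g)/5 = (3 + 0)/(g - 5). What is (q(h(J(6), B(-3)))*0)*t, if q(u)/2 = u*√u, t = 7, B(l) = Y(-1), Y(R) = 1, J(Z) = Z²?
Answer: 0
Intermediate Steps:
B(l) = 1
h(j, g) = 25 - 15/(-5 + g) (h(j, g) = 25 - 5*(3 + 0)/(g - 5) = 25 - 15/(-5 + g))
q(u) = 2*u^(3/2) (q(u) = 2*(u*√u) = 2*u^(3/2))
(q(h(J(6), B(-3)))*0)*t = ((2*(5*(-28 + 5*1)/(-5 + 1))^(3/2))*0)*7 = ((2*(5*(-28 + 5)/(-4))^(3/2))*0)*7 = ((2*(5*(-¼)*(-23))^(3/2))*0)*7 = ((2*(115/4)^(3/2))*0)*7 = ((2*(115*√115/8))*0)*7 = ((115*√115/4)*0)*7 = 0*7 = 0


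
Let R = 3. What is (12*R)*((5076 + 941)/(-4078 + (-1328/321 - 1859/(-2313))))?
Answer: -53609520492/1010093273 ≈ -53.074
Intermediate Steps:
(12*R)*((5076 + 941)/(-4078 + (-1328/321 - 1859/(-2313)))) = (12*3)*((5076 + 941)/(-4078 + (-1328/321 - 1859/(-2313)))) = 36*(6017/(-4078 + (-1328*1/321 - 1859*(-1/2313)))) = 36*(6017/(-4078 + (-1328/321 + 1859/2313))) = 36*(6017/(-4078 - 824975/247491)) = 36*(6017/(-1010093273/247491)) = 36*(6017*(-247491/1010093273)) = 36*(-1489153347/1010093273) = -53609520492/1010093273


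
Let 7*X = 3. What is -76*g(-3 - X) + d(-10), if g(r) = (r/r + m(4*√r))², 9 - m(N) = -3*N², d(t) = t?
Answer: -88975514/49 ≈ -1.8158e+6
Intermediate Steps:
X = 3/7 (X = (⅐)*3 = 3/7 ≈ 0.42857)
m(N) = 9 + 3*N² (m(N) = 9 - (-3)*N² = 9 + 3*N²)
g(r) = (10 + 48*r)² (g(r) = (r/r + (9 + 3*(4*√r)²))² = (1 + (9 + 3*(16*r)))² = (1 + (9 + 48*r))² = (10 + 48*r)²)
-76*g(-3 - X) + d(-10) = -304*(5 + 24*(-3 - 1*3/7))² - 10 = -304*(5 + 24*(-3 - 3/7))² - 10 = -304*(5 + 24*(-24/7))² - 10 = -304*(5 - 576/7)² - 10 = -304*(-541/7)² - 10 = -304*292681/49 - 10 = -76*1170724/49 - 10 = -88975024/49 - 10 = -88975514/49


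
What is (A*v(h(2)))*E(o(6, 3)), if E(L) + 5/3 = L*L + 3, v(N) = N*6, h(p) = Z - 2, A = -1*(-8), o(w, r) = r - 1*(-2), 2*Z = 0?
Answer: -2528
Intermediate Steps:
Z = 0 (Z = (½)*0 = 0)
o(w, r) = 2 + r (o(w, r) = r + 2 = 2 + r)
A = 8
h(p) = -2 (h(p) = 0 - 2 = -2)
v(N) = 6*N
E(L) = 4/3 + L² (E(L) = -5/3 + (L*L + 3) = -5/3 + (L² + 3) = -5/3 + (3 + L²) = 4/3 + L²)
(A*v(h(2)))*E(o(6, 3)) = (8*(6*(-2)))*(4/3 + (2 + 3)²) = (8*(-12))*(4/3 + 5²) = -96*(4/3 + 25) = -96*79/3 = -2528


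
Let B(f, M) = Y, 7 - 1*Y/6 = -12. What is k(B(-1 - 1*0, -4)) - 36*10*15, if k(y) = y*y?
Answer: 7596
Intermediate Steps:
Y = 114 (Y = 42 - 6*(-12) = 42 + 72 = 114)
B(f, M) = 114
k(y) = y²
k(B(-1 - 1*0, -4)) - 36*10*15 = 114² - 36*10*15 = 12996 - 360*15 = 12996 - 5400 = 7596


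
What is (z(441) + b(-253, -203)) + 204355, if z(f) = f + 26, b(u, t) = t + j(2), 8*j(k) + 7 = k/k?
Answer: 818473/4 ≈ 2.0462e+5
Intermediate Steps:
j(k) = -¾ (j(k) = -7/8 + (k/k)/8 = -7/8 + (⅛)*1 = -7/8 + ⅛ = -¾)
b(u, t) = -¾ + t (b(u, t) = t - ¾ = -¾ + t)
z(f) = 26 + f
(z(441) + b(-253, -203)) + 204355 = ((26 + 441) + (-¾ - 203)) + 204355 = (467 - 815/4) + 204355 = 1053/4 + 204355 = 818473/4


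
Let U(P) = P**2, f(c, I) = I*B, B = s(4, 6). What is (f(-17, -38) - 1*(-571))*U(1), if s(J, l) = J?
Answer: 419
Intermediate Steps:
B = 4
f(c, I) = 4*I (f(c, I) = I*4 = 4*I)
(f(-17, -38) - 1*(-571))*U(1) = (4*(-38) - 1*(-571))*1**2 = (-152 + 571)*1 = 419*1 = 419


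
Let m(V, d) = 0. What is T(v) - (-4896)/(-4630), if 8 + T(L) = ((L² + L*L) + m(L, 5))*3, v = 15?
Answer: 3104282/2315 ≈ 1340.9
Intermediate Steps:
T(L) = -8 + 6*L² (T(L) = -8 + ((L² + L*L) + 0)*3 = -8 + ((L² + L²) + 0)*3 = -8 + (2*L² + 0)*3 = -8 + (2*L²)*3 = -8 + 6*L²)
T(v) - (-4896)/(-4630) = (-8 + 6*15²) - (-4896)/(-4630) = (-8 + 6*225) - (-4896)*(-1)/4630 = (-8 + 1350) - 1*2448/2315 = 1342 - 2448/2315 = 3104282/2315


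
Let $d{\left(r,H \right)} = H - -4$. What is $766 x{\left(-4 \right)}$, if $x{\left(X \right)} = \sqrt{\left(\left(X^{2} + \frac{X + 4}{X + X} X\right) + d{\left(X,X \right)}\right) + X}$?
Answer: $1532 \sqrt{3} \approx 2653.5$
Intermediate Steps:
$d{\left(r,H \right)} = 4 + H$ ($d{\left(r,H \right)} = H + 4 = 4 + H$)
$x{\left(X \right)} = \sqrt{6 + X^{2} + \frac{5 X}{2}}$ ($x{\left(X \right)} = \sqrt{\left(\left(X^{2} + \frac{X + 4}{X + X} X\right) + \left(4 + X\right)\right) + X} = \sqrt{\left(\left(X^{2} + \frac{4 + X}{2 X} X\right) + \left(4 + X\right)\right) + X} = \sqrt{\left(\left(X^{2} + \left(2 + \frac{X}{2}\right)\right) + \left(4 + X\right)\right) + X} = \sqrt{\left(\left(2 + X^{2} + \frac{X}{2}\right) + \left(4 + X\right)\right) + X} = \sqrt{\left(6 + X^{2} + \frac{3 X}{2}\right) + X} = \sqrt{6 + X^{2} + \frac{5 X}{2}}$)
$766 x{\left(-4 \right)} = 766 \frac{\sqrt{24 + 4 \left(-4\right)^{2} + 10 \left(-4\right)}}{2} = 766 \frac{\sqrt{24 + 4 \cdot 16 - 40}}{2} = 766 \frac{\sqrt{24 + 64 - 40}}{2} = 766 \frac{\sqrt{48}}{2} = 766 \frac{4 \sqrt{3}}{2} = 766 \cdot 2 \sqrt{3} = 1532 \sqrt{3}$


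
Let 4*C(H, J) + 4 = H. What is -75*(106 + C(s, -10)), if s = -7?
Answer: -30975/4 ≈ -7743.8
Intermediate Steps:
C(H, J) = -1 + H/4
-75*(106 + C(s, -10)) = -75*(106 + (-1 + (¼)*(-7))) = -75*(106 + (-1 - 7/4)) = -75*(106 - 11/4) = -75*413/4 = -30975/4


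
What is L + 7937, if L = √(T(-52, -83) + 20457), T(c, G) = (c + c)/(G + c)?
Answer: 7937 + √41426985/45 ≈ 8080.0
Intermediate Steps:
T(c, G) = 2*c/(G + c) (T(c, G) = (2*c)/(G + c) = 2*c/(G + c))
L = √41426985/45 (L = √(2*(-52)/(-83 - 52) + 20457) = √(2*(-52)/(-135) + 20457) = √(2*(-52)*(-1/135) + 20457) = √(104/135 + 20457) = √(2761799/135) = √41426985/45 ≈ 143.03)
L + 7937 = √41426985/45 + 7937 = 7937 + √41426985/45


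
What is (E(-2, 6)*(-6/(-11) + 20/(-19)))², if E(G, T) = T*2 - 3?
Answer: 910116/43681 ≈ 20.836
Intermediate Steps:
E(G, T) = -3 + 2*T (E(G, T) = 2*T - 3 = -3 + 2*T)
(E(-2, 6)*(-6/(-11) + 20/(-19)))² = ((-3 + 2*6)*(-6/(-11) + 20/(-19)))² = ((-3 + 12)*(-6*(-1/11) + 20*(-1/19)))² = (9*(6/11 - 20/19))² = (9*(-106/209))² = (-954/209)² = 910116/43681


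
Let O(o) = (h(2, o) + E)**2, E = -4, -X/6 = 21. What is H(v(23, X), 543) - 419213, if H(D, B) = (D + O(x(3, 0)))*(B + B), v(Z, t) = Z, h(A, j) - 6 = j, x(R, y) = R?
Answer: -367085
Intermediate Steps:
X = -126 (X = -6*21 = -126)
h(A, j) = 6 + j
O(o) = (2 + o)**2 (O(o) = ((6 + o) - 4)**2 = (2 + o)**2)
H(D, B) = 2*B*(25 + D) (H(D, B) = (D + (2 + 3)**2)*(B + B) = (D + 5**2)*(2*B) = (D + 25)*(2*B) = (25 + D)*(2*B) = 2*B*(25 + D))
H(v(23, X), 543) - 419213 = 2*543*(25 + 23) - 419213 = 2*543*48 - 419213 = 52128 - 419213 = -367085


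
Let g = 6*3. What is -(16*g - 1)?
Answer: -287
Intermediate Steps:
g = 18
-(16*g - 1) = -(16*18 - 1) = -(288 - 1) = -1*287 = -287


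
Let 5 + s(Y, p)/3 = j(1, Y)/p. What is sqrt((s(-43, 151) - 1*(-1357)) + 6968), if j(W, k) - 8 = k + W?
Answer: 6*sqrt(5262803)/151 ≈ 91.156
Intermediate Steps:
j(W, k) = 8 + W + k (j(W, k) = 8 + (k + W) = 8 + (W + k) = 8 + W + k)
s(Y, p) = -15 + 3*(9 + Y)/p (s(Y, p) = -15 + 3*((8 + 1 + Y)/p) = -15 + 3*((9 + Y)/p) = -15 + 3*(9 + Y)/p)
sqrt((s(-43, 151) - 1*(-1357)) + 6968) = sqrt((3*(9 - 43 - 5*151)/151 - 1*(-1357)) + 6968) = sqrt((3*(1/151)*(9 - 43 - 755) + 1357) + 6968) = sqrt((3*(1/151)*(-789) + 1357) + 6968) = sqrt((-2367/151 + 1357) + 6968) = sqrt(202540/151 + 6968) = sqrt(1254708/151) = 6*sqrt(5262803)/151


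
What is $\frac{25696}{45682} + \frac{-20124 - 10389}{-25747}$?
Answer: $\frac{1027744889}{588087227} \approx 1.7476$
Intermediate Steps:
$\frac{25696}{45682} + \frac{-20124 - 10389}{-25747} = 25696 \cdot \frac{1}{45682} + \left(-20124 - 10389\right) \left(- \frac{1}{25747}\right) = \frac{12848}{22841} - - \frac{30513}{25747} = \frac{12848}{22841} + \frac{30513}{25747} = \frac{1027744889}{588087227}$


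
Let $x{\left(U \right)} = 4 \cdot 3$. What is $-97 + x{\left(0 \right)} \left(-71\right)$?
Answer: $-949$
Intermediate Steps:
$x{\left(U \right)} = 12$
$-97 + x{\left(0 \right)} \left(-71\right) = -97 + 12 \left(-71\right) = -97 - 852 = -949$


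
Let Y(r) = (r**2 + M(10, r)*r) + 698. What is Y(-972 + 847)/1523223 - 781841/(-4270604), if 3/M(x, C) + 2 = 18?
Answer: 43094945995/222395973904 ≈ 0.19378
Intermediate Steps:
M(x, C) = 3/16 (M(x, C) = 3/(-2 + 18) = 3/16)
Y(r) = 698 + r**2 + 3*r/16 (Y(r) = (r**2 + 3*r/16) + 698 = 698 + r**2 + 3*r/16)
Y(-972 + 847)/1523223 - 781841/(-4270604) = (698 + (-972 + 847)**2 + 3*(-972 + 847)/16)/1523223 - 781841/(-4270604) = (698 + (-125)**2 + (3/16)*(-125))*(1/1523223) - 781841*(-1/4270604) = (698 + 15625 - 375/16)*(1/1523223) + 781841/4270604 = (260793/16)*(1/1523223) + 781841/4270604 = 2229/208304 + 781841/4270604 = 43094945995/222395973904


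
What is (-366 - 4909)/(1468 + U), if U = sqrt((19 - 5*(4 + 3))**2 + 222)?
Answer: -3871850/1077273 + 5275*sqrt(478)/2154546 ≈ -3.5406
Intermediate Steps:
U = sqrt(478) (U = sqrt((19 - 5*7)**2 + 222) = sqrt((19 - 35)**2 + 222) = sqrt((-16)**2 + 222) = sqrt(256 + 222) = sqrt(478) ≈ 21.863)
(-366 - 4909)/(1468 + U) = (-366 - 4909)/(1468 + sqrt(478)) = -5275/(1468 + sqrt(478))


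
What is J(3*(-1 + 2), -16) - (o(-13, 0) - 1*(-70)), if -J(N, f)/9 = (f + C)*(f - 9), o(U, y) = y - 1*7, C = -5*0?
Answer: -3663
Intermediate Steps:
C = 0
o(U, y) = -7 + y (o(U, y) = y - 7 = -7 + y)
J(N, f) = -9*f*(-9 + f) (J(N, f) = -9*(f + 0)*(f - 9) = -9*f*(-9 + f))
J(3*(-1 + 2), -16) - (o(-13, 0) - 1*(-70)) = 9*(-16)*(9 - 1*(-16)) - ((-7 + 0) - 1*(-70)) = 9*(-16)*(9 + 16) - (-7 + 70) = 9*(-16)*25 - 1*63 = -3600 - 63 = -3663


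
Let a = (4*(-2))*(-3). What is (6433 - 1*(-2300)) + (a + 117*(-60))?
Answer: 1737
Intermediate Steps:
a = 24 (a = -8*(-3) = 24)
(6433 - 1*(-2300)) + (a + 117*(-60)) = (6433 - 1*(-2300)) + (24 + 117*(-60)) = (6433 + 2300) + (24 - 7020) = 8733 - 6996 = 1737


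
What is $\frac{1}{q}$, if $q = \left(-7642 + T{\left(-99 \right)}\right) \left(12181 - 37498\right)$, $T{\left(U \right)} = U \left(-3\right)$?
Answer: $\frac{1}{185953365} \approx 5.3777 \cdot 10^{-9}$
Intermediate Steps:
$T{\left(U \right)} = - 3 U$
$q = 185953365$ ($q = \left(-7642 - -297\right) \left(12181 - 37498\right) = \left(-7642 + 297\right) \left(-25317\right) = \left(-7345\right) \left(-25317\right) = 185953365$)
$\frac{1}{q} = \frac{1}{185953365}$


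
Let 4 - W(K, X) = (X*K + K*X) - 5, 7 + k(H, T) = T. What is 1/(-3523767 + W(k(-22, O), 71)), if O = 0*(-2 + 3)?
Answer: -1/3522764 ≈ -2.8387e-7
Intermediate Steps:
O = 0 (O = 0*1 = 0)
k(H, T) = -7 + T
W(K, X) = 9 - 2*K*X (W(K, X) = 4 - ((X*K + K*X) - 5) = 4 - ((K*X + K*X) - 5) = 4 - (2*K*X - 5) = 4 - (-5 + 2*K*X) = 4 + (5 - 2*K*X) = 9 - 2*K*X)
1/(-3523767 + W(k(-22, O), 71)) = 1/(-3523767 + (9 - 2*(-7 + 0)*71)) = 1/(-3523767 + (9 - 2*(-7)*71)) = 1/(-3523767 + (9 + 994)) = 1/(-3523767 + 1003) = 1/(-3522764) = -1/3522764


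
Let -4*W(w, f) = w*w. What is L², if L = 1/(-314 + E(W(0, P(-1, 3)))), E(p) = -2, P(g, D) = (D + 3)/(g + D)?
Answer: 1/99856 ≈ 1.0014e-5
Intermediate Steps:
P(g, D) = (3 + D)/(D + g)
W(w, f) = -w²/4 (W(w, f) = -w*w/4 = -w²/4)
L = -1/316 (L = 1/(-314 - 2) = 1/(-316) = -1/316 ≈ -0.0031646)
L² = (-1/316)² = 1/99856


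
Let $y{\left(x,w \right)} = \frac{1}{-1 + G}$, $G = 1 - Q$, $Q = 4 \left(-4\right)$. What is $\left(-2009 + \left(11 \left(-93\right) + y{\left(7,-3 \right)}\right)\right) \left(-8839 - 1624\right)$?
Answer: $\frac{507570593}{16} \approx 3.1723 \cdot 10^{7}$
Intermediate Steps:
$Q = -16$
$G = 17$ ($G = 1 - -16 = 1 + 16 = 17$)
$y{\left(x,w \right)} = \frac{1}{16}$ ($y{\left(x,w \right)} = \frac{1}{-1 + 17} = \frac{1}{16}$)
$\left(-2009 + \left(11 \left(-93\right) + y{\left(7,-3 \right)}\right)\right) \left(-8839 - 1624\right) = \left(-2009 + \left(11 \left(-93\right) + \frac{1}{16}\right)\right) \left(-8839 - 1624\right) = \left(-2009 + \left(-1023 + \frac{1}{16}\right)\right) \left(-10463\right) = \left(-2009 - \frac{16367}{16}\right) \left(-10463\right) = \left(- \frac{48511}{16}\right) \left(-10463\right) = \frac{507570593}{16}$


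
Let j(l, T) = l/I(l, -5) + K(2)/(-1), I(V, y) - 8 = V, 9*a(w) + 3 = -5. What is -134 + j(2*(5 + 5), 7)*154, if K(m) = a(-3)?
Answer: 1016/9 ≈ 112.89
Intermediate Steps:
a(w) = -8/9 (a(w) = -⅓ + (⅑)*(-5) = -⅓ - 5/9 = -8/9)
I(V, y) = 8 + V
K(m) = -8/9
j(l, T) = 8/9 + l/(8 + l) (j(l, T) = l/(8 + l) - 8/9/(-1) = l/(8 + l) - 8/9*(-1) = l/(8 + l) + 8/9 = 8/9 + l/(8 + l))
-134 + j(2*(5 + 5), 7)*154 = -134 + ((64 + 17*(2*(5 + 5)))/(9*(8 + 2*(5 + 5))))*154 = -134 + ((64 + 17*(2*10))/(9*(8 + 2*10)))*154 = -134 + ((64 + 17*20)/(9*(8 + 20)))*154 = -134 + ((⅑)*(64 + 340)/28)*154 = -134 + ((⅑)*(1/28)*404)*154 = -134 + (101/63)*154 = -134 + 2222/9 = 1016/9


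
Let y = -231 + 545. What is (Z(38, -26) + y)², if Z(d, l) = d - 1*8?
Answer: 118336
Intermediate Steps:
Z(d, l) = -8 + d (Z(d, l) = d - 8 = -8 + d)
y = 314
(Z(38, -26) + y)² = ((-8 + 38) + 314)² = (30 + 314)² = 344² = 118336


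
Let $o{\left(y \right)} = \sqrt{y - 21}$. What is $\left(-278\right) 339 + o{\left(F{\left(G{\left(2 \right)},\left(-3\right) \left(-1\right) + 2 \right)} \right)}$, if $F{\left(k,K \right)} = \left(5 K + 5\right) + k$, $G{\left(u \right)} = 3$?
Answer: $-94242 + 2 \sqrt{3} \approx -94239.0$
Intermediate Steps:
$F{\left(k,K \right)} = 5 + k + 5 K$ ($F{\left(k,K \right)} = \left(5 + 5 K\right) + k = 5 + k + 5 K$)
$o{\left(y \right)} = \sqrt{-21 + y}$
$\left(-278\right) 339 + o{\left(F{\left(G{\left(2 \right)},\left(-3\right) \left(-1\right) + 2 \right)} \right)} = \left(-278\right) 339 + \sqrt{-21 + \left(5 + 3 + 5 \left(\left(-3\right) \left(-1\right) + 2\right)\right)} = -94242 + \sqrt{-21 + \left(5 + 3 + 5 \left(3 + 2\right)\right)} = -94242 + \sqrt{-21 + \left(5 + 3 + 5 \cdot 5\right)} = -94242 + \sqrt{-21 + \left(5 + 3 + 25\right)} = -94242 + \sqrt{-21 + 33} = -94242 + \sqrt{12} = -94242 + 2 \sqrt{3}$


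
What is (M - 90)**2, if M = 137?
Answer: 2209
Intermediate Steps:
(M - 90)**2 = (137 - 90)**2 = 47**2 = 2209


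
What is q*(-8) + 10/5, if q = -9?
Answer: 74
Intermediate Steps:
q*(-8) + 10/5 = -9*(-8) + 10/5 = 72 + 10*(⅕) = 72 + 2 = 74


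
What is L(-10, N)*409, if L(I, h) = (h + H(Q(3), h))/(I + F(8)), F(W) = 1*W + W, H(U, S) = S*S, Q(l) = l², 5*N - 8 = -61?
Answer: 173416/25 ≈ 6936.6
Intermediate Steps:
N = -53/5 (N = 8/5 + (⅕)*(-61) = 8/5 - 61/5 = -53/5 ≈ -10.600)
H(U, S) = S²
F(W) = 2*W (F(W) = W + W = 2*W)
L(I, h) = (h + h²)/(16 + I) (L(I, h) = (h + h²)/(I + 2*8) = (h + h²)/(I + 16) = (h + h²)/(16 + I))
L(-10, N)*409 = -53*(1 - 53/5)/(5*(16 - 10))*409 = -53/5*(-48/5)/6*409 = -53/5*⅙*(-48/5)*409 = (424/25)*409 = 173416/25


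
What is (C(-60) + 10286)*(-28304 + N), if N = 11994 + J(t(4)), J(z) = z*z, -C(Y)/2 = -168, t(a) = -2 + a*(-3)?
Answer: -171162908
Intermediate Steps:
t(a) = -2 - 3*a
C(Y) = 336 (C(Y) = -2*(-168) = 336)
J(z) = z**2
N = 12190 (N = 11994 + (-2 - 3*4)**2 = 11994 + (-2 - 12)**2 = 11994 + (-14)**2 = 11994 + 196 = 12190)
(C(-60) + 10286)*(-28304 + N) = (336 + 10286)*(-28304 + 12190) = 10622*(-16114) = -171162908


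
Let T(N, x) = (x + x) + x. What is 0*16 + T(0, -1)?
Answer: -3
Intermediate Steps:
T(N, x) = 3*x (T(N, x) = 2*x + x = 3*x)
0*16 + T(0, -1) = 0*16 + 3*(-1) = 0 - 3 = -3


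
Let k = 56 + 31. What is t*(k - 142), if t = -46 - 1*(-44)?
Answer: 110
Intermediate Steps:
t = -2 (t = -46 + 44 = -2)
k = 87
t*(k - 142) = -2*(87 - 142) = -2*(-55) = 110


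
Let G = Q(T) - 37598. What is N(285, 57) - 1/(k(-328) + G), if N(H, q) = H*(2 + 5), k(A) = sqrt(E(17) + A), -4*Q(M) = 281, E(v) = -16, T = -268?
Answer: 45291205676527/22702358433 + 32*I*sqrt(86)/22702358433 ≈ 1995.0 + 1.3072e-8*I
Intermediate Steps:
Q(M) = -281/4 (Q(M) = -1/4*281 = -281/4)
k(A) = sqrt(-16 + A)
N(H, q) = 7*H (N(H, q) = H*7 = 7*H)
G = -150673/4 (G = -281/4 - 37598 = -150673/4 ≈ -37668.)
N(285, 57) - 1/(k(-328) + G) = 7*285 - 1/(sqrt(-16 - 328) - 150673/4) = 1995 - 1/(sqrt(-344) - 150673/4) = 1995 - 1/(2*I*sqrt(86) - 150673/4) = 1995 - 1/(-150673/4 + 2*I*sqrt(86))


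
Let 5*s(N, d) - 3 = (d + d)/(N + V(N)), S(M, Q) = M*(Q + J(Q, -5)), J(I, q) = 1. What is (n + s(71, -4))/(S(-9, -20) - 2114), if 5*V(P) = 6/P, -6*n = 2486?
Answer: 156467986/734774595 ≈ 0.21295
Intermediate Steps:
n = -1243/3 (n = -⅙*2486 = -1243/3 ≈ -414.33)
V(P) = 6/(5*P) (V(P) = (6/P)/5 = 6/(5*P))
S(M, Q) = M*(1 + Q) (S(M, Q) = M*(Q + 1) = M*(1 + Q))
s(N, d) = ⅗ + 2*d/(5*(N + 6/(5*N))) (s(N, d) = ⅗ + ((d + d)/(N + 6/(5*N)))/5 = ⅗ + ((2*d)/(N + 6/(5*N)))/5 = ⅗ + (2*d/(N + 6/(5*N)))/5 = ⅗ + 2*d/(5*(N + 6/(5*N))))
(n + s(71, -4))/(S(-9, -20) - 2114) = (-1243/3 + (18 + 5*71*(2*(-4) + 3*71))/(5*(6 + 5*71²)))/(-9*(1 - 20) - 2114) = (-1243/3 + (18 + 5*71*(-8 + 213))/(5*(6 + 5*5041)))/(-9*(-19) - 2114) = (-1243/3 + (18 + 5*71*205)/(5*(6 + 25205)))/(171 - 2114) = (-1243/3 + (⅕)*(18 + 72775)/25211)/(-1943) = (-1243/3 + (⅕)*(1/25211)*72793)*(-1/1943) = (-1243/3 + 72793/126055)*(-1/1943) = -156467986/378165*(-1/1943) = 156467986/734774595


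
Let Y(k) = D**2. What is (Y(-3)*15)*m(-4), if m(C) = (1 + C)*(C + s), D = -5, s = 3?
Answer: 1125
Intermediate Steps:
m(C) = (1 + C)*(3 + C) (m(C) = (1 + C)*(C + 3) = (1 + C)*(3 + C))
Y(k) = 25 (Y(k) = (-5)**2 = 25)
(Y(-3)*15)*m(-4) = (25*15)*(3 + (-4)**2 + 4*(-4)) = 375*(3 + 16 - 16) = 375*3 = 1125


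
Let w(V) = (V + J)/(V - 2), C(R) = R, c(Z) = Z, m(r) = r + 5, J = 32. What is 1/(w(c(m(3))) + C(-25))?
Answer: -3/55 ≈ -0.054545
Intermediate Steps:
m(r) = 5 + r
w(V) = (32 + V)/(-2 + V) (w(V) = (V + 32)/(V - 2) = (32 + V)/(-2 + V))
1/(w(c(m(3))) + C(-25)) = 1/((32 + (5 + 3))/(-2 + (5 + 3)) - 25) = 1/((32 + 8)/(-2 + 8) - 25) = 1/(40/6 - 25) = 1/((⅙)*40 - 25) = 1/(20/3 - 25) = 1/(-55/3) = -3/55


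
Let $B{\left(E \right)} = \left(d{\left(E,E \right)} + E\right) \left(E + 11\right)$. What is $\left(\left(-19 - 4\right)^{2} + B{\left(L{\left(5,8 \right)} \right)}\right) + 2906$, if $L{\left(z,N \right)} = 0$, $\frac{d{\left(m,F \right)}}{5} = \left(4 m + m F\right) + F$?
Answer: $3435$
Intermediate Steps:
$d{\left(m,F \right)} = 5 F + 20 m + 5 F m$ ($d{\left(m,F \right)} = 5 \left(\left(4 m + m F\right) + F\right) = 5 \left(\left(4 m + F m\right) + F\right) = 5 \left(F + 4 m + F m\right) = 5 F + 20 m + 5 F m$)
$B{\left(E \right)} = \left(11 + E\right) \left(5 E^{2} + 26 E\right)$ ($B{\left(E \right)} = \left(\left(5 E + 20 E + 5 E E\right) + E\right) \left(E + 11\right) = \left(\left(5 E + 20 E + 5 E^{2}\right) + E\right) \left(11 + E\right) = \left(\left(5 E^{2} + 25 E\right) + E\right) \left(11 + E\right) = \left(5 E^{2} + 26 E\right) \left(11 + E\right) = \left(11 + E\right) \left(5 E^{2} + 26 E\right)$)
$\left(\left(-19 - 4\right)^{2} + B{\left(L{\left(5,8 \right)} \right)}\right) + 2906 = \left(\left(-19 - 4\right)^{2} + 0 \left(286 + 5 \cdot 0^{2} + 81 \cdot 0\right)\right) + 2906 = \left(\left(-23\right)^{2} + 0 \left(286 + 5 \cdot 0 + 0\right)\right) + 2906 = \left(529 + 0 \left(286 + 0 + 0\right)\right) + 2906 = \left(529 + 0 \cdot 286\right) + 2906 = \left(529 + 0\right) + 2906 = 529 + 2906 = 3435$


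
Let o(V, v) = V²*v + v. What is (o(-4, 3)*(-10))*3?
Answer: -1530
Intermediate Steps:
o(V, v) = v + v*V² (o(V, v) = v*V² + v = v + v*V²)
(o(-4, 3)*(-10))*3 = ((3*(1 + (-4)²))*(-10))*3 = ((3*(1 + 16))*(-10))*3 = ((3*17)*(-10))*3 = (51*(-10))*3 = -510*3 = -1530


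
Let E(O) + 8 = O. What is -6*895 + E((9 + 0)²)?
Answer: -5297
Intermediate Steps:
E(O) = -8 + O
-6*895 + E((9 + 0)²) = -6*895 + (-8 + (9 + 0)²) = -5370 + (-8 + 9²) = -5370 + (-8 + 81) = -5370 + 73 = -5297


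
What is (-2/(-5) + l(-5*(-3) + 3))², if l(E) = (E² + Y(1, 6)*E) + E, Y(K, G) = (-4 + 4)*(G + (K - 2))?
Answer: 2930944/25 ≈ 1.1724e+5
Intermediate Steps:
Y(K, G) = 0 (Y(K, G) = 0*(G + (-2 + K)) = 0*(-2 + G + K) = 0)
l(E) = E + E² (l(E) = (E² + 0*E) + E = (E² + 0) + E = E² + E = E + E²)
(-2/(-5) + l(-5*(-3) + 3))² = (-2/(-5) + (-5*(-3) + 3)*(1 + (-5*(-3) + 3)))² = (-2*(-⅕) + (15 + 3)*(1 + (15 + 3)))² = (⅖ + 18*(1 + 18))² = (⅖ + 18*19)² = (⅖ + 342)² = (1712/5)² = 2930944/25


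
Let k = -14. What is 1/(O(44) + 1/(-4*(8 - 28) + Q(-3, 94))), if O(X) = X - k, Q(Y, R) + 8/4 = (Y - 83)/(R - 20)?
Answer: 2843/164931 ≈ 0.017238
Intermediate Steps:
Q(Y, R) = -2 + (-83 + Y)/(-20 + R) (Q(Y, R) = -2 + (Y - 83)/(R - 20) = -2 + (-83 + Y)/(-20 + R))
O(X) = 14 + X (O(X) = X - 1*(-14) = X + 14 = 14 + X)
1/(O(44) + 1/(-4*(8 - 28) + Q(-3, 94))) = 1/((14 + 44) + 1/(-4*(8 - 28) + (-43 - 3 - 2*94)/(-20 + 94))) = 1/(58 + 1/(-4*(-20) + (-43 - 3 - 188)/74)) = 1/(58 + 1/(80 + (1/74)*(-234))) = 1/(58 + 1/(80 - 117/37)) = 1/(58 + 1/(2843/37)) = 1/(58 + 37/2843) = 1/(164931/2843) = 2843/164931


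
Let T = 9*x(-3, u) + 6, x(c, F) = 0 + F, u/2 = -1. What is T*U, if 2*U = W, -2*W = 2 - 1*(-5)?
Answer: 21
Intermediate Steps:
u = -2 (u = 2*(-1) = -2)
x(c, F) = F
W = -7/2 (W = -(2 - 1*(-5))/2 = -(2 + 5)/2 = -1/2*7 = -7/2 ≈ -3.5000)
U = -7/4 (U = (1/2)*(-7/2) = -7/4 ≈ -1.7500)
T = -12 (T = 9*(-2) + 6 = -18 + 6 = -12)
T*U = -12*(-7/4) = 21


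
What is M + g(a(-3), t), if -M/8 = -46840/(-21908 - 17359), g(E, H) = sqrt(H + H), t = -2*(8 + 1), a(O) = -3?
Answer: -374720/39267 + 6*I ≈ -9.5429 + 6.0*I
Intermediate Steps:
t = -18 (t = -2*9 = -18)
g(E, H) = sqrt(2)*sqrt(H) (g(E, H) = sqrt(2*H) = sqrt(2)*sqrt(H))
M = -374720/39267 (M = -(-374720)/(-21908 - 17359) = -(-374720)/(-39267) = -(-374720)*(-1)/39267 = -8*46840/39267 = -374720/39267 ≈ -9.5429)
M + g(a(-3), t) = -374720/39267 + sqrt(2)*sqrt(-18) = -374720/39267 + sqrt(2)*(3*I*sqrt(2)) = -374720/39267 + 6*I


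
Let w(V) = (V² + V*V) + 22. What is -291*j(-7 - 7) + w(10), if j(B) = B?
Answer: 4296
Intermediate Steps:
w(V) = 22 + 2*V² (w(V) = (V² + V²) + 22 = 2*V² + 22 = 22 + 2*V²)
-291*j(-7 - 7) + w(10) = -291*(-7 - 7) + (22 + 2*10²) = -291*(-14) + (22 + 2*100) = 4074 + (22 + 200) = 4074 + 222 = 4296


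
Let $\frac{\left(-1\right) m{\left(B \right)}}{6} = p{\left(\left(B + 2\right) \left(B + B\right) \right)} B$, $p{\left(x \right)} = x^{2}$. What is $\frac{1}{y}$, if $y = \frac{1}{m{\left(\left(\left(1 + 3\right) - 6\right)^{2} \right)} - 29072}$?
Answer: $-84368$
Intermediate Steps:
$m{\left(B \right)} = - 24 B^{3} \left(2 + B\right)^{2}$ ($m{\left(B \right)} = - 6 \left(\left(B + 2\right) \left(B + B\right)\right)^{2} B = - 6 \left(\left(2 + B\right) 2 B\right)^{2} B = - 6 \left(2 B \left(2 + B\right)\right)^{2} B = - 6 \cdot 4 B^{2} \left(2 + B\right)^{2} B = - 6 \cdot 4 B^{3} \left(2 + B\right)^{2} = - 24 B^{3} \left(2 + B\right)^{2}$)
$y = - \frac{1}{84368}$ ($y = \frac{1}{- 24 \left(\left(\left(1 + 3\right) - 6\right)^{2}\right)^{3} \left(2 + \left(\left(1 + 3\right) - 6\right)^{2}\right)^{2} - 29072} = \frac{1}{- 24 \left(\left(4 - 6\right)^{2}\right)^{3} \left(2 + \left(4 - 6\right)^{2}\right)^{2} - 29072} = \frac{1}{- 24 \left(\left(-2\right)^{2}\right)^{3} \left(2 + \left(-2\right)^{2}\right)^{2} - 29072} = \frac{1}{- 24 \cdot 4^{3} \left(2 + 4\right)^{2} - 29072} = \frac{1}{\left(-24\right) 64 \cdot 6^{2} - 29072} = \frac{1}{\left(-24\right) 64 \cdot 36 - 29072} = \frac{1}{-55296 - 29072} = \frac{1}{-84368} = - \frac{1}{84368} \approx -1.1853 \cdot 10^{-5}$)
$\frac{1}{y} = \frac{1}{- \frac{1}{84368}} = -84368$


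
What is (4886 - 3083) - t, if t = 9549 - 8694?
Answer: 948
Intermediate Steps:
t = 855
(4886 - 3083) - t = (4886 - 3083) - 1*855 = 1803 - 855 = 948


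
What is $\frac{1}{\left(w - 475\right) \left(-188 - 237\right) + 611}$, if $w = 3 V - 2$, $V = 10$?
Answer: $\frac{1}{190586} \approx 5.247 \cdot 10^{-6}$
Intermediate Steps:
$w = 28$ ($w = 3 \cdot 10 - 2 = 30 - 2 = 28$)
$\frac{1}{\left(w - 475\right) \left(-188 - 237\right) + 611} = \frac{1}{\left(28 - 475\right) \left(-188 - 237\right) + 611} = \frac{1}{\left(-447\right) \left(-425\right) + 611} = \frac{1}{189975 + 611} = \frac{1}{190586}$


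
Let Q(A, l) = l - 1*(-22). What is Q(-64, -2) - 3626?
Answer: -3606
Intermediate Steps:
Q(A, l) = 22 + l (Q(A, l) = l + 22 = 22 + l)
Q(-64, -2) - 3626 = (22 - 2) - 3626 = 20 - 3626 = -3606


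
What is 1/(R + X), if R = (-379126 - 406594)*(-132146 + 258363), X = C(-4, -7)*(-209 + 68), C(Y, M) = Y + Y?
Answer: -1/99171220112 ≈ -1.0084e-11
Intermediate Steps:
C(Y, M) = 2*Y
X = 1128 (X = (2*(-4))*(-209 + 68) = -8*(-141) = 1128)
R = -99171221240 (R = -785720*126217 = -99171221240)
1/(R + X) = 1/(-99171221240 + 1128) = 1/(-99171220112) = -1/99171220112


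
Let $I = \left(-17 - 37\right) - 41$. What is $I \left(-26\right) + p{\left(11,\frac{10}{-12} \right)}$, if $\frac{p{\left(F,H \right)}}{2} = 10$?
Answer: $2490$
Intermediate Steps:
$p{\left(F,H \right)} = 20$ ($p{\left(F,H \right)} = 2 \cdot 10 = 20$)
$I = -95$ ($I = -54 - 41 = -95$)
$I \left(-26\right) + p{\left(11,\frac{10}{-12} \right)} = \left(-95\right) \left(-26\right) + 20 = 2470 + 20 = 2490$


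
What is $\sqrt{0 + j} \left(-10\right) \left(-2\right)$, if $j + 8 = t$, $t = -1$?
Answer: $60 i \approx 60.0 i$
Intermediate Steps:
$j = -9$ ($j = -8 - 1 = -9$)
$\sqrt{0 + j} \left(-10\right) \left(-2\right) = \sqrt{0 - 9} \left(-10\right) \left(-2\right) = \sqrt{-9} \left(-10\right) \left(-2\right) = 3 i \left(-10\right) \left(-2\right) = - 30 i \left(-2\right) = 60 i$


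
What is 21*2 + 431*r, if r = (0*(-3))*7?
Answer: 42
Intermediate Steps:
r = 0 (r = 0*7 = 0)
21*2 + 431*r = 21*2 + 431*0 = 42 + 0 = 42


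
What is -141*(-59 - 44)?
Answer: 14523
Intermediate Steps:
-141*(-59 - 44) = -141*(-103) = 14523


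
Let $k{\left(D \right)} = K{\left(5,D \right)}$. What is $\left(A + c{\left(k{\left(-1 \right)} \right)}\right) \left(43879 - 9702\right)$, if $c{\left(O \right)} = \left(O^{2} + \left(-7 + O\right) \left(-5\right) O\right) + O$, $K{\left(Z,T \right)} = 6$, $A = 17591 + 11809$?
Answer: $1007264544$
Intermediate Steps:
$A = 29400$
$k{\left(D \right)} = 6$
$c{\left(O \right)} = O + O^{2} + O \left(35 - 5 O\right)$ ($c{\left(O \right)} = \left(O^{2} + \left(35 - 5 O\right) O\right) + O = \left(O^{2} + O \left(35 - 5 O\right)\right) + O = O + O^{2} + O \left(35 - 5 O\right)$)
$\left(A + c{\left(k{\left(-1 \right)} \right)}\right) \left(43879 - 9702\right) = \left(29400 + 4 \cdot 6 \left(9 - 6\right)\right) \left(43879 - 9702\right) = \left(29400 + 4 \cdot 6 \left(9 - 6\right)\right) 34177 = \left(29400 + 4 \cdot 6 \cdot 3\right) 34177 = \left(29400 + 72\right) 34177 = 29472 \cdot 34177 = 1007264544$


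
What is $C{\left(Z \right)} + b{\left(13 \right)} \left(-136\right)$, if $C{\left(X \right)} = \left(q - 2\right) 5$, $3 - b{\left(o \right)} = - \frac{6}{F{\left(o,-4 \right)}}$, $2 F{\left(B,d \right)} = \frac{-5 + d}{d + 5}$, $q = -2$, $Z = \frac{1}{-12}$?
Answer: $- \frac{740}{3} \approx -246.67$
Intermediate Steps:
$Z = - \frac{1}{12} \approx -0.083333$
$F{\left(B,d \right)} = \frac{-5 + d}{2 \left(5 + d\right)}$ ($F{\left(B,d \right)} = \frac{\left(-5 + d\right) \frac{1}{d + 5}}{2} = \frac{\left(-5 + d\right) \frac{1}{5 + d}}{2} = \frac{\frac{1}{5 + d} \left(-5 + d\right)}{2} = \frac{-5 + d}{2 \left(5 + d\right)}$)
$b{\left(o \right)} = \frac{5}{3}$ ($b{\left(o \right)} = 3 - - \frac{6}{\frac{1}{2} \frac{1}{5 - 4} \left(-5 - 4\right)} = 3 - - \frac{6}{\frac{1}{2} \cdot 1^{-1} \left(-9\right)} = 3 - - \frac{6}{\frac{1}{2} \cdot 1 \left(-9\right)} = 3 - - \frac{6}{- \frac{9}{2}} = 3 - \left(-6\right) \left(- \frac{2}{9}\right) = 3 - \frac{4}{3} = \frac{5}{3}$)
$C{\left(X \right)} = -20$ ($C{\left(X \right)} = \left(-2 - 2\right) 5 = \left(-4\right) 5 = -20$)
$C{\left(Z \right)} + b{\left(13 \right)} \left(-136\right) = -20 + \frac{5}{3} \left(-136\right) = -20 - \frac{680}{3} = - \frac{740}{3}$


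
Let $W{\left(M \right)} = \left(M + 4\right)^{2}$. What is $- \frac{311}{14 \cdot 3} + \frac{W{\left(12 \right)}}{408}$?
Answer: $- \frac{1613}{238} \approx -6.7773$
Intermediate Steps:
$W{\left(M \right)} = \left(4 + M\right)^{2}$
$- \frac{311}{14 \cdot 3} + \frac{W{\left(12 \right)}}{408} = - \frac{311}{14 \cdot 3} + \frac{\left(4 + 12\right)^{2}}{408} = - \frac{311}{42} + 16^{2} \cdot \frac{1}{408} = \left(-311\right) \frac{1}{42} + 256 \cdot \frac{1}{408} = - \frac{311}{42} + \frac{32}{51} = - \frac{1613}{238}$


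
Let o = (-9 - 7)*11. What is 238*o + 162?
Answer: -41726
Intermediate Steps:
o = -176 (o = -16*11 = -176)
238*o + 162 = 238*(-176) + 162 = -41888 + 162 = -41726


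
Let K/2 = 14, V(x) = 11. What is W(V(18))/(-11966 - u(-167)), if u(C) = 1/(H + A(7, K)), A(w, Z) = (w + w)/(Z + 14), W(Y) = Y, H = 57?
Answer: -172/187105 ≈ -0.00091927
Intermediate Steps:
K = 28 (K = 2*14 = 28)
A(w, Z) = 2*w/(14 + Z) (A(w, Z) = (2*w)/(14 + Z) = 2*w/(14 + Z))
u(C) = 3/172 (u(C) = 1/(57 + 2*7/(14 + 28)) = 1/(57 + 2*7/42) = 1/(57 + 2*7*(1/42)) = 1/(57 + ⅓) = 1/(172/3) = 3/172)
W(V(18))/(-11966 - u(-167)) = 11/(-11966 - 1*3/172) = 11/(-11966 - 3/172) = 11/(-2058155/172) = 11*(-172/2058155) = -172/187105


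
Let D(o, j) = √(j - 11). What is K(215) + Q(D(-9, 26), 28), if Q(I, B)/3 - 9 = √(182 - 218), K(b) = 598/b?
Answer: 6403/215 + 18*I ≈ 29.781 + 18.0*I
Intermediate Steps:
D(o, j) = √(-11 + j)
Q(I, B) = 27 + 18*I (Q(I, B) = 27 + 3*√(182 - 218) = 27 + 3*√(-36) = 27 + 3*(6*I) = 27 + 18*I)
K(215) + Q(D(-9, 26), 28) = 598/215 + (27 + 18*I) = 6403/215 + 18*I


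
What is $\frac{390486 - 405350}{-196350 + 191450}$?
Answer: $\frac{3716}{1225} \approx 3.0335$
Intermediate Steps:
$\frac{390486 - 405350}{-196350 + 191450} = - \frac{14864}{-4900} = \left(-14864\right) \left(- \frac{1}{4900}\right) = \frac{3716}{1225}$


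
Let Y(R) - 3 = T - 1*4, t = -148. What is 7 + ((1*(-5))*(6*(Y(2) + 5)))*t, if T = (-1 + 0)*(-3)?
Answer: 31087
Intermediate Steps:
T = 3 (T = -1*(-3) = 3)
Y(R) = 2 (Y(R) = 3 + (3 - 1*4) = 3 + (3 - 4) = 3 - 1 = 2)
7 + ((1*(-5))*(6*(Y(2) + 5)))*t = 7 + ((1*(-5))*(6*(2 + 5)))*(-148) = 7 - 30*7*(-148) = 7 - 5*42*(-148) = 7 - 210*(-148) = 7 + 31080 = 31087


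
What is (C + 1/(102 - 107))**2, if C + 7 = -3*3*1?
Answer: 6561/25 ≈ 262.44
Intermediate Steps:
C = -16 (C = -7 - 3*3*1 = -7 - 9*1 = -7 - 9 = -16)
(C + 1/(102 - 107))**2 = (-16 + 1/(102 - 107))**2 = (-16 + 1/(-5))**2 = (-16 - 1/5)**2 = (-81/5)**2 = 6561/25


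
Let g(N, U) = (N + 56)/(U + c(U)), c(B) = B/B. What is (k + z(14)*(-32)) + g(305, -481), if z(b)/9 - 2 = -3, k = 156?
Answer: 212759/480 ≈ 443.25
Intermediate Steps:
c(B) = 1
z(b) = -9 (z(b) = 18 + 9*(-3) = 18 - 27 = -9)
g(N, U) = (56 + N)/(1 + U) (g(N, U) = (N + 56)/(U + 1) = (56 + N)/(1 + U))
(k + z(14)*(-32)) + g(305, -481) = (156 - 9*(-32)) + (56 + 305)/(1 - 481) = (156 + 288) + 361/(-480) = 444 - 1/480*361 = 444 - 361/480 = 212759/480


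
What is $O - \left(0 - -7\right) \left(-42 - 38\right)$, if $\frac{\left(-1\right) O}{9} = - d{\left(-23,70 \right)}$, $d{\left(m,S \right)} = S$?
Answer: $1190$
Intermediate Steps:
$O = 630$ ($O = - 9 \left(\left(-1\right) 70\right) = \left(-9\right) \left(-70\right) = 630$)
$O - \left(0 - -7\right) \left(-42 - 38\right) = 630 - \left(0 - -7\right) \left(-42 - 38\right) = 630 - \left(0 + 7\right) \left(-80\right) = 630 - 7 \left(-80\right) = 630 - -560 = 630 + 560 = 1190$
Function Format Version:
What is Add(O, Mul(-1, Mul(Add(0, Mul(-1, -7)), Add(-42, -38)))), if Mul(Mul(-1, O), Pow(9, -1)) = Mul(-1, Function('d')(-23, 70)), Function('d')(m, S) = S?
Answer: 1190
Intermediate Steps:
O = 630 (O = Mul(-9, Mul(-1, 70)) = Mul(-9, -70) = 630)
Add(O, Mul(-1, Mul(Add(0, Mul(-1, -7)), Add(-42, -38)))) = Add(630, Mul(-1, Mul(Add(0, Mul(-1, -7)), Add(-42, -38)))) = Add(630, Mul(-1, Mul(Add(0, 7), -80))) = Add(630, Mul(-1, Mul(7, -80))) = Add(630, Mul(-1, -560)) = Add(630, 560) = 1190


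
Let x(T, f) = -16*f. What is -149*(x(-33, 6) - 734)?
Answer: 123670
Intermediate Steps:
-149*(x(-33, 6) - 734) = -149*(-16*6 - 734) = -149*(-96 - 734) = -149*(-830) = 123670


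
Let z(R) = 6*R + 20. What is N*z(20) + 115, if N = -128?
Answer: -17805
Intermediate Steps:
z(R) = 20 + 6*R
N*z(20) + 115 = -128*(20 + 6*20) + 115 = -128*(20 + 120) + 115 = -128*140 + 115 = -17920 + 115 = -17805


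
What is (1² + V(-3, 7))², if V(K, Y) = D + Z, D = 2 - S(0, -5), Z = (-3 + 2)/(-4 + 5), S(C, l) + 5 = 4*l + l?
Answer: 1024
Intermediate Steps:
S(C, l) = -5 + 5*l (S(C, l) = -5 + (4*l + l) = -5 + 5*l)
Z = -1 (Z = -1/1 = -1*1 = -1)
D = 32 (D = 2 - (-5 + 5*(-5)) = 2 - (-5 - 25) = 2 - 1*(-30) = 2 + 30 = 32)
V(K, Y) = 31 (V(K, Y) = 32 - 1 = 31)
(1² + V(-3, 7))² = (1² + 31)² = (1 + 31)² = 32² = 1024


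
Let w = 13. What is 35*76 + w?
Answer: 2673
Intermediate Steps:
35*76 + w = 35*76 + 13 = 2660 + 13 = 2673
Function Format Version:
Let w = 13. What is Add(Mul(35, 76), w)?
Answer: 2673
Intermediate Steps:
Add(Mul(35, 76), w) = Add(Mul(35, 76), 13) = Add(2660, 13) = 2673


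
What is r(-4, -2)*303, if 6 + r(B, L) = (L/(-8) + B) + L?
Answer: -14241/4 ≈ -3560.3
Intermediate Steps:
r(B, L) = -6 + B + 7*L/8 (r(B, L) = -6 + ((L/(-8) + B) + L) = -6 + ((L*(-1/8) + B) + L) = -6 + ((-L/8 + B) + L) = -6 + ((B - L/8) + L) = -6 + (B + 7*L/8) = -6 + B + 7*L/8)
r(-4, -2)*303 = (-6 - 4 + (7/8)*(-2))*303 = (-6 - 4 - 7/4)*303 = -47/4*303 = -14241/4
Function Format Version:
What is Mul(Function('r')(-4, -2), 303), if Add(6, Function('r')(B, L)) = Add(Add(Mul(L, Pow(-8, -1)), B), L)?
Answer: Rational(-14241, 4) ≈ -3560.3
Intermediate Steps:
Function('r')(B, L) = Add(-6, B, Mul(Rational(7, 8), L)) (Function('r')(B, L) = Add(-6, Add(Add(Mul(L, Pow(-8, -1)), B), L)) = Add(-6, Add(Add(Mul(L, Rational(-1, 8)), B), L)) = Add(-6, Add(Add(Mul(Rational(-1, 8), L), B), L)) = Add(-6, Add(Add(B, Mul(Rational(-1, 8), L)), L)) = Add(-6, Add(B, Mul(Rational(7, 8), L))) = Add(-6, B, Mul(Rational(7, 8), L)))
Mul(Function('r')(-4, -2), 303) = Mul(Add(-6, -4, Mul(Rational(7, 8), -2)), 303) = Mul(Add(-6, -4, Rational(-7, 4)), 303) = Mul(Rational(-47, 4), 303) = Rational(-14241, 4)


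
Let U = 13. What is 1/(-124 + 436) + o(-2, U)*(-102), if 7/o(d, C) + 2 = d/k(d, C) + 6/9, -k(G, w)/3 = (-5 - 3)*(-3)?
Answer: 8019695/14664 ≈ 546.90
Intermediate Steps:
k(G, w) = -72 (k(G, w) = -3*(-5 - 3)*(-3) = -(-24)*(-3) = -3*24 = -72)
o(d, C) = 7/(-4/3 - d/72) (o(d, C) = 7/(-2 + (d/(-72) + 6/9)) = 7/(-2 + (d*(-1/72) + 6*(⅑))) = 7/(-2 + (-d/72 + ⅔)) = 7/(-2 + (⅔ - d/72)) = 7/(-4/3 - d/72))
1/(-124 + 436) + o(-2, U)*(-102) = 1/(-124 + 436) - 504/(96 - 2)*(-102) = 1/312 - 504/94*(-102) = 1/312 - 504*1/94*(-102) = 1/312 - 252/47*(-102) = 1/312 + 25704/47 = 8019695/14664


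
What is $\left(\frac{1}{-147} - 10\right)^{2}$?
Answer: $\frac{2163841}{21609} \approx 100.14$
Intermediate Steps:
$\left(\frac{1}{-147} - 10\right)^{2} = \left(- \frac{1}{147} - 10\right)^{2} = \left(- \frac{1471}{147}\right)^{2} = \frac{2163841}{21609}$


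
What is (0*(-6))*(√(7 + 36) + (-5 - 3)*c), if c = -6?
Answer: 0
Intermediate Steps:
(0*(-6))*(√(7 + 36) + (-5 - 3)*c) = (0*(-6))*(√(7 + 36) + (-5 - 3)*(-6)) = 0*(√43 - 8*(-6)) = 0*(√43 + 48) = 0*(48 + √43) = 0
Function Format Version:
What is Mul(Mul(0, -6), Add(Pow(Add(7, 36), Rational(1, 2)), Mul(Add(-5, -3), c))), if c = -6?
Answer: 0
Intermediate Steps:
Mul(Mul(0, -6), Add(Pow(Add(7, 36), Rational(1, 2)), Mul(Add(-5, -3), c))) = Mul(Mul(0, -6), Add(Pow(Add(7, 36), Rational(1, 2)), Mul(Add(-5, -3), -6))) = Mul(0, Add(Pow(43, Rational(1, 2)), Mul(-8, -6))) = Mul(0, Add(Pow(43, Rational(1, 2)), 48)) = Mul(0, Add(48, Pow(43, Rational(1, 2)))) = 0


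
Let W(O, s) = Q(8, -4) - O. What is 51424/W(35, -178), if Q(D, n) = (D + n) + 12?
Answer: -51424/19 ≈ -2706.5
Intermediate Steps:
Q(D, n) = 12 + D + n
W(O, s) = 16 - O (W(O, s) = (12 + 8 - 4) - O = 16 - O)
51424/W(35, -178) = 51424/(16 - 1*35) = 51424/(16 - 35) = 51424/(-19) = 51424*(-1/19) = -51424/19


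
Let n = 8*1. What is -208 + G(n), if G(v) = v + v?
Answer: -192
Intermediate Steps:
n = 8
G(v) = 2*v
-208 + G(n) = -208 + 2*8 = -208 + 16 = -192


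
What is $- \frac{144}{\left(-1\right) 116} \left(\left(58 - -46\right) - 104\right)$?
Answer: $0$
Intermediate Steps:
$- \frac{144}{\left(-1\right) 116} \left(\left(58 - -46\right) - 104\right) = - \frac{144}{-116} \left(\left(58 + 46\right) - 104\right) = \left(-144\right) \left(- \frac{1}{116}\right) \left(104 - 104\right) = \frac{36}{29} \cdot 0 = 0$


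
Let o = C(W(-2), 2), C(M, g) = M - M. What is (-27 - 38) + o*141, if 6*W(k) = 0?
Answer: -65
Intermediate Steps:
W(k) = 0 (W(k) = (1/6)*0 = 0)
C(M, g) = 0
o = 0
(-27 - 38) + o*141 = (-27 - 38) + 0*141 = -65 + 0 = -65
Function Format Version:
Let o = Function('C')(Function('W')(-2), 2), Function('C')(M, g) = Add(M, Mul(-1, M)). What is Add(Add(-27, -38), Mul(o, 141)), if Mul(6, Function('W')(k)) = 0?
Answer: -65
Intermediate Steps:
Function('W')(k) = 0 (Function('W')(k) = Mul(Rational(1, 6), 0) = 0)
Function('C')(M, g) = 0
o = 0
Add(Add(-27, -38), Mul(o, 141)) = Add(Add(-27, -38), Mul(0, 141)) = Add(-65, 0) = -65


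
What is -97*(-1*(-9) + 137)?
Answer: -14162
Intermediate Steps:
-97*(-1*(-9) + 137) = -97*(9 + 137) = -97*146 = -14162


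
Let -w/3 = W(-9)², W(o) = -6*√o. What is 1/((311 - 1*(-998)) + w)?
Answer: 1/2281 ≈ 0.00043840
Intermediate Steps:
w = 972 (w = -3*(-18*I)² = -3*(-324) = 972)
1/((311 - 1*(-998)) + w) = 1/((311 - 1*(-998)) + 972) = 1/((311 + 998) + 972) = 1/(1309 + 972) = 1/2281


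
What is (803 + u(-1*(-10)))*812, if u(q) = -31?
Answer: 626864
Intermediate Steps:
(803 + u(-1*(-10)))*812 = (803 - 31)*812 = 772*812 = 626864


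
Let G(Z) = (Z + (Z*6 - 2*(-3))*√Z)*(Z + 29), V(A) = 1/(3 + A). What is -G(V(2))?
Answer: -146/25 - 5256*√5/125 ≈ -99.862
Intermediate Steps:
G(Z) = (29 + Z)*(Z + √Z*(6 + 6*Z)) (G(Z) = (Z + (6*Z + 6)*√Z)*(29 + Z) = (Z + (6 + 6*Z)*√Z)*(29 + Z) = (Z + √Z*(6 + 6*Z))*(29 + Z) = (29 + Z)*(Z + √Z*(6 + 6*Z)))
-G(V(2)) = -((1/(3 + 2))² + 6*(1/(3 + 2))^(5/2) + 29/(3 + 2) + 174*√(1/(3 + 2)) + 180*(1/(3 + 2))^(3/2)) = -((1/5)² + 6*(1/5)^(5/2) + 29/5 + 174*√(1/5) + 180*(1/5)^(3/2)) = -((⅕)² + 6*(⅕)^(5/2) + 29*(⅕) + 174*√(⅕) + 180*(⅕)^(3/2)) = -(1/25 + 6*(√5/125) + 29/5 + 174*(√5/5) + 180*(√5/25)) = -(1/25 + 6*√5/125 + 29/5 + 174*√5/5 + 36*√5/5) = -(146/25 + 5256*√5/125) = -146/25 - 5256*√5/125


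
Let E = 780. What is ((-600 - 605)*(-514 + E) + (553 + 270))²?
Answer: 102212565849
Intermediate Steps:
((-600 - 605)*(-514 + E) + (553 + 270))² = ((-600 - 605)*(-514 + 780) + (553 + 270))² = (-1205*266 + 823)² = (-320530 + 823)² = (-319707)² = 102212565849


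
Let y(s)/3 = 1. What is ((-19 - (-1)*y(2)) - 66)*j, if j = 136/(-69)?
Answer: 11152/69 ≈ 161.62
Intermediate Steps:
j = -136/69 (j = 136*(-1/69) = -136/69 ≈ -1.9710)
y(s) = 3 (y(s) = 3*1 = 3)
((-19 - (-1)*y(2)) - 66)*j = ((-19 - (-1)*3) - 66)*(-136/69) = ((-19 - 1*(-3)) - 66)*(-136/69) = ((-19 + 3) - 66)*(-136/69) = (-16 - 66)*(-136/69) = -82*(-136/69) = 11152/69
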